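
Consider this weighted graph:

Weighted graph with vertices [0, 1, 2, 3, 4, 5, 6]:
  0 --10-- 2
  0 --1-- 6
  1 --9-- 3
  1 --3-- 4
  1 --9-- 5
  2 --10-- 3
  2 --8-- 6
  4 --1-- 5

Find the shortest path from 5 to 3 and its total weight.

Using Dijkstra's algorithm from vertex 5:
Shortest path: 5 -> 4 -> 1 -> 3
Total weight: 1 + 3 + 9 = 13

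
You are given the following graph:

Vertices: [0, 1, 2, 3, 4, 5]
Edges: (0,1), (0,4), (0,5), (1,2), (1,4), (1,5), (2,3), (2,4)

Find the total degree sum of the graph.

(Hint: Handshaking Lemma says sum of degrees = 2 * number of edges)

Count edges: 8 edges.
By Handshaking Lemma: sum of degrees = 2 * 8 = 16.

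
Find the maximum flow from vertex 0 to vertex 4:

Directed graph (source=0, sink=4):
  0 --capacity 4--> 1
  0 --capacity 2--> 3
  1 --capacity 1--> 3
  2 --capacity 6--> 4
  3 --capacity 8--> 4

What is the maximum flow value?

Computing max flow:
  Flow on (0->1): 1/4
  Flow on (0->3): 2/2
  Flow on (1->3): 1/1
  Flow on (3->4): 3/8
Maximum flow = 3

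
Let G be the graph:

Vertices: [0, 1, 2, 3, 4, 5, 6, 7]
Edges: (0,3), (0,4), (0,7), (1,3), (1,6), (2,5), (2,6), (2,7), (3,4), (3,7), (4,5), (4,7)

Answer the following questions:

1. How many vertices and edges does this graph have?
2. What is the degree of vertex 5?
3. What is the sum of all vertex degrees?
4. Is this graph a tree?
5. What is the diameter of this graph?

Count: 8 vertices, 12 edges.
Vertex 5 has neighbors [2, 4], degree = 2.
Handshaking lemma: 2 * 12 = 24.
A tree on 8 vertices has 7 edges. This graph has 12 edges (5 extra). Not a tree.
Diameter (longest shortest path) = 3.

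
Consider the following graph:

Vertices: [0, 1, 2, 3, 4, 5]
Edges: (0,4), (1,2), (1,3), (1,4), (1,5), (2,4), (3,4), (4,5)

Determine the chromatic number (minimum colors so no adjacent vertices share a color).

The graph has a maximum clique of size 3 (lower bound on chromatic number).
A valid 3-coloring: {0: 1, 1: 1, 2: 2, 3: 2, 4: 0, 5: 2}.
Chromatic number = 3.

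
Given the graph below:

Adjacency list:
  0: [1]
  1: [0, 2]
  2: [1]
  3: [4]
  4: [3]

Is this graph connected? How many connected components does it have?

Checking connectivity: the graph has 2 connected component(s).
Components: [[0, 1, 2], [3, 4]]. The graph is NOT connected.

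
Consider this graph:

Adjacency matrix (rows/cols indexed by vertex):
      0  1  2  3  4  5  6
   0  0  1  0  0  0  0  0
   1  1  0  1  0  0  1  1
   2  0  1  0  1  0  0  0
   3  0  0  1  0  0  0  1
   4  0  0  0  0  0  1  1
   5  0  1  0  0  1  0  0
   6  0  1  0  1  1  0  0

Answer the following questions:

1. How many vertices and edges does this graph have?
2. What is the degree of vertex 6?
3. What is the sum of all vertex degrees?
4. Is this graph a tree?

Count: 7 vertices, 8 edges.
Vertex 6 has neighbors [1, 3, 4], degree = 3.
Handshaking lemma: 2 * 8 = 16.
A tree on 7 vertices has 6 edges. This graph has 8 edges (2 extra). Not a tree.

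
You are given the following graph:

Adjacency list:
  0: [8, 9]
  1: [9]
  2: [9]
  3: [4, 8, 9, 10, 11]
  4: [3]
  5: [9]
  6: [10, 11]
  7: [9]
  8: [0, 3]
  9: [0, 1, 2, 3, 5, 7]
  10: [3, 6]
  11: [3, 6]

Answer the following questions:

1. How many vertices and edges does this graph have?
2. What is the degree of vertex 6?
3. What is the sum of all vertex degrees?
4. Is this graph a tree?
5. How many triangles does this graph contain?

Count: 12 vertices, 13 edges.
Vertex 6 has neighbors [10, 11], degree = 2.
Handshaking lemma: 2 * 13 = 26.
A tree on 12 vertices has 11 edges. This graph has 13 edges (2 extra). Not a tree.
Number of triangles = 0.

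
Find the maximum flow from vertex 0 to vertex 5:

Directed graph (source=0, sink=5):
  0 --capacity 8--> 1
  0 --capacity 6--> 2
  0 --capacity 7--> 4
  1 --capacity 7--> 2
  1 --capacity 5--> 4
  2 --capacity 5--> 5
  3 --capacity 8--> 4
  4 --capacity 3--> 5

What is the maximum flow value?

Computing max flow:
  Flow on (0->1): 3/8
  Flow on (0->2): 5/6
  Flow on (1->4): 3/5
  Flow on (2->5): 5/5
  Flow on (4->5): 3/3
Maximum flow = 8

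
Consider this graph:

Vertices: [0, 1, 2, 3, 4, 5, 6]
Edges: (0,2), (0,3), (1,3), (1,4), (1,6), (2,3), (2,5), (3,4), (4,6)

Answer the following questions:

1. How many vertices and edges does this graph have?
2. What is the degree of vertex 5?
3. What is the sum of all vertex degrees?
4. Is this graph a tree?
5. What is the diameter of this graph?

Count: 7 vertices, 9 edges.
Vertex 5 has neighbors [2], degree = 1.
Handshaking lemma: 2 * 9 = 18.
A tree on 7 vertices has 6 edges. This graph has 9 edges (3 extra). Not a tree.
Diameter (longest shortest path) = 4.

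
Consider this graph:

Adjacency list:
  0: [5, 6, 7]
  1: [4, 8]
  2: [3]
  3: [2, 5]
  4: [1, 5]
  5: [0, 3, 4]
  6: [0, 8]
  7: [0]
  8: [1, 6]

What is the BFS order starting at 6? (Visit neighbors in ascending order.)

BFS from vertex 6 (neighbors processed in ascending order):
Visit order: 6, 0, 8, 5, 7, 1, 3, 4, 2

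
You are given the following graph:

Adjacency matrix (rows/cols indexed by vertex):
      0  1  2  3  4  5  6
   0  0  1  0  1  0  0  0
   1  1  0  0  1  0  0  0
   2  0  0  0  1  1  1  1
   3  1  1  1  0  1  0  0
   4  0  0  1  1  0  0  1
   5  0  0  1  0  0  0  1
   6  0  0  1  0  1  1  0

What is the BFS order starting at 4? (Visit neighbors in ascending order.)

BFS from vertex 4 (neighbors processed in ascending order):
Visit order: 4, 2, 3, 6, 5, 0, 1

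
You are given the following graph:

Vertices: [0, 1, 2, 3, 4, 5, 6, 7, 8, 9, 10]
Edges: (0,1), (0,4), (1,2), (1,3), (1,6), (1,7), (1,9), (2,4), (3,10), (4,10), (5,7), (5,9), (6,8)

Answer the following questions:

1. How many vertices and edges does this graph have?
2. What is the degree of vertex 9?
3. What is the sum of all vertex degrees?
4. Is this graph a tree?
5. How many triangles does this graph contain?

Count: 11 vertices, 13 edges.
Vertex 9 has neighbors [1, 5], degree = 2.
Handshaking lemma: 2 * 13 = 26.
A tree on 11 vertices has 10 edges. This graph has 13 edges (3 extra). Not a tree.
Number of triangles = 0.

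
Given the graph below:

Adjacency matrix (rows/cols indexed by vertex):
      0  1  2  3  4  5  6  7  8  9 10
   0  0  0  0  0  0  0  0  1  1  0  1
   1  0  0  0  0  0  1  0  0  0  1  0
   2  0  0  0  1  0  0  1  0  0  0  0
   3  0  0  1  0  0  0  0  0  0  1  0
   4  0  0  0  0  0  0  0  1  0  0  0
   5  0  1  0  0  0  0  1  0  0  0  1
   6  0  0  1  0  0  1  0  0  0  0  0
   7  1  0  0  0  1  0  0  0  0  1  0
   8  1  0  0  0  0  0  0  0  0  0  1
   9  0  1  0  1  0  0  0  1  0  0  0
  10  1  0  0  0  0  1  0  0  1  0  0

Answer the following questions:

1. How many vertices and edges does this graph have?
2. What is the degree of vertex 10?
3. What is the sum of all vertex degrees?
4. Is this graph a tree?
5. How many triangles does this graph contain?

Count: 11 vertices, 13 edges.
Vertex 10 has neighbors [0, 5, 8], degree = 3.
Handshaking lemma: 2 * 13 = 26.
A tree on 11 vertices has 10 edges. This graph has 13 edges (3 extra). Not a tree.
Number of triangles = 1.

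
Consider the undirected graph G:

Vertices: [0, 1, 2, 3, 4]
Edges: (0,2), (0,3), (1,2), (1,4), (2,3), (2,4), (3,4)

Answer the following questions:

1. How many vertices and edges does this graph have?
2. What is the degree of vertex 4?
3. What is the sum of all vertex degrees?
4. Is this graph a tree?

Count: 5 vertices, 7 edges.
Vertex 4 has neighbors [1, 2, 3], degree = 3.
Handshaking lemma: 2 * 7 = 14.
A tree on 5 vertices has 4 edges. This graph has 7 edges (3 extra). Not a tree.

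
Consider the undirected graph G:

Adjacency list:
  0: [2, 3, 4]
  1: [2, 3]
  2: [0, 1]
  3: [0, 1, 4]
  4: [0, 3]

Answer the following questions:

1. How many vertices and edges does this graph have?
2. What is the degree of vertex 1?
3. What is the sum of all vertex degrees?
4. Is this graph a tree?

Count: 5 vertices, 6 edges.
Vertex 1 has neighbors [2, 3], degree = 2.
Handshaking lemma: 2 * 6 = 12.
A tree on 5 vertices has 4 edges. This graph has 6 edges (2 extra). Not a tree.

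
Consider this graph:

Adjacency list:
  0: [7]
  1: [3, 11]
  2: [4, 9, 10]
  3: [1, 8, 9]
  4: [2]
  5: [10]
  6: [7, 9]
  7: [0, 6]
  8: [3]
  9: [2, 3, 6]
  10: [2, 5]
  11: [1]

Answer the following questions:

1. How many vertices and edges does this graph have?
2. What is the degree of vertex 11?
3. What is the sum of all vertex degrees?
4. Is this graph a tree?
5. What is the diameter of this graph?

Count: 12 vertices, 11 edges.
Vertex 11 has neighbors [1], degree = 1.
Handshaking lemma: 2 * 11 = 22.
A graph is a tree iff it is connected and has exactly n-1 edges. This graph is connected (all 12 vertices in one component) and has 12-1 = 11 edges. It is a tree.
Diameter (longest shortest path) = 6.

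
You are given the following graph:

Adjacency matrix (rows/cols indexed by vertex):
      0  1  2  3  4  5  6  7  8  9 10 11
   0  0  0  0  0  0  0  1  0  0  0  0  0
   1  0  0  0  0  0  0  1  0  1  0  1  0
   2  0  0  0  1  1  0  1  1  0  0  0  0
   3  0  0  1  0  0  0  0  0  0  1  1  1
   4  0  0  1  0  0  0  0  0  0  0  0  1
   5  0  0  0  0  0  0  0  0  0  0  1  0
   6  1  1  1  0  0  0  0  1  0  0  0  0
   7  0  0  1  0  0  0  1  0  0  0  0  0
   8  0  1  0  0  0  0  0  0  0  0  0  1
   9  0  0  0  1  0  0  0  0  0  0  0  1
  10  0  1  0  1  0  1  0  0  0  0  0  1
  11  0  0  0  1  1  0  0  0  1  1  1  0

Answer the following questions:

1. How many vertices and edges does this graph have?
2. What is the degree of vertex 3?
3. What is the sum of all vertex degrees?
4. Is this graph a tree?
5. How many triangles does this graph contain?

Count: 12 vertices, 17 edges.
Vertex 3 has neighbors [2, 9, 10, 11], degree = 4.
Handshaking lemma: 2 * 17 = 34.
A tree on 12 vertices has 11 edges. This graph has 17 edges (6 extra). Not a tree.
Number of triangles = 3.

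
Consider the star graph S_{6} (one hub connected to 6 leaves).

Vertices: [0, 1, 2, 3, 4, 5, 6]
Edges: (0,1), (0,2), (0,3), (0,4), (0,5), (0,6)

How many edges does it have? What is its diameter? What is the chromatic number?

Star graph S_{6}: the hub connects to all 6 leaves.
Edges = 6.
Diameter = 2 (any leaf to hub is 1, leaf to leaf through hub is 2).
Star graphs are bipartite (hub vs leaves), so chromatic number = 2.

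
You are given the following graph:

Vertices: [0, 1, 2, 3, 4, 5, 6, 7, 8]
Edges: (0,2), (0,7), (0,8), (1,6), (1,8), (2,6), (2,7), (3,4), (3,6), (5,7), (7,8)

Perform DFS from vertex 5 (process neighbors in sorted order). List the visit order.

DFS from vertex 5 (neighbors processed in ascending order):
Visit order: 5, 7, 0, 2, 6, 1, 8, 3, 4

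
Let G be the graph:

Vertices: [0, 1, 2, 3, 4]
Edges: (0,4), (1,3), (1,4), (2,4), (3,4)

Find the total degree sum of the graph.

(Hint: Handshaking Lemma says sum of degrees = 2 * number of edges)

Count edges: 5 edges.
By Handshaking Lemma: sum of degrees = 2 * 5 = 10.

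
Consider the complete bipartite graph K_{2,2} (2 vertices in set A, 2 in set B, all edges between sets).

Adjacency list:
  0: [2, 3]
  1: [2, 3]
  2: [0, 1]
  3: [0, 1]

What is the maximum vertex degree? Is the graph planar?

Set-A vertices have degree 2; set-B vertices have degree 2. Maximum degree = max(2,2) = 2.
min(2,2) <= 2, so K_{2,2} avoids a K_{3,3} subdivision and is planar.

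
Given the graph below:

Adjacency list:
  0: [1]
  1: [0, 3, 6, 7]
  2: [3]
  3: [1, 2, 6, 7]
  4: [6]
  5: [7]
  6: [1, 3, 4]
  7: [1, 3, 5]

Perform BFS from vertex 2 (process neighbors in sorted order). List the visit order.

BFS from vertex 2 (neighbors processed in ascending order):
Visit order: 2, 3, 1, 6, 7, 0, 4, 5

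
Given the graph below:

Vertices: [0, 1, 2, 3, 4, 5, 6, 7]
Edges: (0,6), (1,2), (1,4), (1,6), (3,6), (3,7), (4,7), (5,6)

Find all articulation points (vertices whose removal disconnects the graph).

An articulation point is a vertex whose removal disconnects the graph.
Articulation points: [1, 6]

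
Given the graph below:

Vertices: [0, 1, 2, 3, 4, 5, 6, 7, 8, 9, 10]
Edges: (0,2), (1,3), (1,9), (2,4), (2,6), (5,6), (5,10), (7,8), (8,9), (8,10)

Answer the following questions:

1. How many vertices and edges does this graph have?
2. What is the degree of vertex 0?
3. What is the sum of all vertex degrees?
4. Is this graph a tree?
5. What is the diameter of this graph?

Count: 11 vertices, 10 edges.
Vertex 0 has neighbors [2], degree = 1.
Handshaking lemma: 2 * 10 = 20.
A graph is a tree iff it is connected and has exactly n-1 edges. This graph is connected (all 11 vertices in one component) and has 11-1 = 10 edges. It is a tree.
Diameter (longest shortest path) = 8.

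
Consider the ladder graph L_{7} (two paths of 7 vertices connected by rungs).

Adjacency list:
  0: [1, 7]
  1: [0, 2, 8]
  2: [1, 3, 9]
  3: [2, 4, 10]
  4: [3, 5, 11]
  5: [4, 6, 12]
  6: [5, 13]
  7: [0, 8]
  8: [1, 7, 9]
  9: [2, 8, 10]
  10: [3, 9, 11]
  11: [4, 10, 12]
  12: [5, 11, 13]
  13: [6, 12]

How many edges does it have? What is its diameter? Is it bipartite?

Ladder graph L_{7}: 7 rungs + 2 * (7-1) path edges = 7 + 12 = 19 edges.
Diameter = 7.
Ladder graphs are bipartite (alternating coloring along each path).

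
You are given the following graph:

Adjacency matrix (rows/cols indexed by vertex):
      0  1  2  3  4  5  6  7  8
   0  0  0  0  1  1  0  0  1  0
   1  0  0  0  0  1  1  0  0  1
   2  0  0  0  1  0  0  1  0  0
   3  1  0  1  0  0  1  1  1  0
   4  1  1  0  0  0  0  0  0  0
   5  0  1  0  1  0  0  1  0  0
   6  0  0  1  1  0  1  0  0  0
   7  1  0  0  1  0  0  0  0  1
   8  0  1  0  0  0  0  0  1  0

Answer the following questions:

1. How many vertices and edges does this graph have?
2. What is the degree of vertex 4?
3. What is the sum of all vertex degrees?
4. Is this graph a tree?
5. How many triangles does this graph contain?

Count: 9 vertices, 13 edges.
Vertex 4 has neighbors [0, 1], degree = 2.
Handshaking lemma: 2 * 13 = 26.
A tree on 9 vertices has 8 edges. This graph has 13 edges (5 extra). Not a tree.
Number of triangles = 3.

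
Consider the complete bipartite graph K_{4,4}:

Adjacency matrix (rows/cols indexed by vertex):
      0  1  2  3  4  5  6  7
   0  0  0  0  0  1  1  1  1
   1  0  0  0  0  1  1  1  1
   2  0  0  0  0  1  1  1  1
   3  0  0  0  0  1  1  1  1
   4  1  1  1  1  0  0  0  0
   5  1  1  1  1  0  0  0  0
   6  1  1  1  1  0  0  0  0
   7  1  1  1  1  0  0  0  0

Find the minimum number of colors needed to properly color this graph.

K_{4,4} is bipartite: vertices split into two independent sets of size 4 and 4.
Color one set 0, the other 1. No adjacent vertices share a color.
Chromatic number = 2.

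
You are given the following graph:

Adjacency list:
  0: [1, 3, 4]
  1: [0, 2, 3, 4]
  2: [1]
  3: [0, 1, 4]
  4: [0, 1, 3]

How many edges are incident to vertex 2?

Vertex 2 has neighbors [1], so deg(2) = 1.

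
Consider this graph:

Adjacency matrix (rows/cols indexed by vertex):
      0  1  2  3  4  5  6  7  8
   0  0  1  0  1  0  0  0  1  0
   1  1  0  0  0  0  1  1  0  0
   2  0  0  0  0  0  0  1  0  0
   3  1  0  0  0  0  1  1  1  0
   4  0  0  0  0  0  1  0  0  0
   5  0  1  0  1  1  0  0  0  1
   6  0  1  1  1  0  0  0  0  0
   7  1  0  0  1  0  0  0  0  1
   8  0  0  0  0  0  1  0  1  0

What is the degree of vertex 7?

Vertex 7 has neighbors [0, 3, 8], so deg(7) = 3.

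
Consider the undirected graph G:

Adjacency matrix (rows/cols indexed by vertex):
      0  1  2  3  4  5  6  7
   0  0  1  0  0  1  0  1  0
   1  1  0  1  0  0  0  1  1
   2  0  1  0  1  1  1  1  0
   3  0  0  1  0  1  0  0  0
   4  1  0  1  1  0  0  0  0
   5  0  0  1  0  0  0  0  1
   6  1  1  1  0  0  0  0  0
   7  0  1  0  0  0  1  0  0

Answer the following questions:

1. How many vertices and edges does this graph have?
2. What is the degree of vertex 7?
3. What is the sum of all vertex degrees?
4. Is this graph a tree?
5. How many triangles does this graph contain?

Count: 8 vertices, 12 edges.
Vertex 7 has neighbors [1, 5], degree = 2.
Handshaking lemma: 2 * 12 = 24.
A tree on 8 vertices has 7 edges. This graph has 12 edges (5 extra). Not a tree.
Number of triangles = 3.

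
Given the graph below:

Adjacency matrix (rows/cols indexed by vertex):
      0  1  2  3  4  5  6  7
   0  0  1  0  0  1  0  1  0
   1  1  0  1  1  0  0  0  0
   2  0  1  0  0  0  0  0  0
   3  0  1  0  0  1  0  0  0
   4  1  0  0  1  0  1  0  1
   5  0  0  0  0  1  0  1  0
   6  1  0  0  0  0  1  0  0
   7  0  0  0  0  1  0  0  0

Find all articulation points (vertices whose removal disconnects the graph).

An articulation point is a vertex whose removal disconnects the graph.
Articulation points: [1, 4]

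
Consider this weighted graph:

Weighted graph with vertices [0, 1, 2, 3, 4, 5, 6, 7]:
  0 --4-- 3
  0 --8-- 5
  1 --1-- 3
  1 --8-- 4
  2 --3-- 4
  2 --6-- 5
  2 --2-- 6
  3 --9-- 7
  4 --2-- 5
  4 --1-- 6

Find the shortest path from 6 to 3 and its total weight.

Using Dijkstra's algorithm from vertex 6:
Shortest path: 6 -> 4 -> 1 -> 3
Total weight: 1 + 8 + 1 = 10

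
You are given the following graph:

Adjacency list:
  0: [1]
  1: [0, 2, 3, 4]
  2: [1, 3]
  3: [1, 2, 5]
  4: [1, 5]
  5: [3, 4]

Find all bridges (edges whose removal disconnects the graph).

A bridge is an edge whose removal increases the number of connected components.
Bridges found: (0,1)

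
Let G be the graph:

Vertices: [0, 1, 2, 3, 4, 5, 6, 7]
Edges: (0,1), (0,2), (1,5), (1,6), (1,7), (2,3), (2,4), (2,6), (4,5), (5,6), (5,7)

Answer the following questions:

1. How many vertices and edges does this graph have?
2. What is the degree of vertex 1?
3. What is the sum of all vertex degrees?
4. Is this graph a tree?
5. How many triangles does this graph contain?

Count: 8 vertices, 11 edges.
Vertex 1 has neighbors [0, 5, 6, 7], degree = 4.
Handshaking lemma: 2 * 11 = 22.
A tree on 8 vertices has 7 edges. This graph has 11 edges (4 extra). Not a tree.
Number of triangles = 2.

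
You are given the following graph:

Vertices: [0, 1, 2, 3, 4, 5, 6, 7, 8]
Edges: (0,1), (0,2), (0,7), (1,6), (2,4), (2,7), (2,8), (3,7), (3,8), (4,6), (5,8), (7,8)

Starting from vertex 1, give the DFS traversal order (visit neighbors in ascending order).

DFS from vertex 1 (neighbors processed in ascending order):
Visit order: 1, 0, 2, 4, 6, 7, 3, 8, 5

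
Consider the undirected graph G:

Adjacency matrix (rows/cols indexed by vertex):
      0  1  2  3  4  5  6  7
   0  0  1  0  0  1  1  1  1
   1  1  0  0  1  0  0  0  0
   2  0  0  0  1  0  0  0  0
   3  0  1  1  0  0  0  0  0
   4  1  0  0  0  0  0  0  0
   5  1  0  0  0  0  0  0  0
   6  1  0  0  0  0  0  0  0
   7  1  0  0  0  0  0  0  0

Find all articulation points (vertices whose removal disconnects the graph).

An articulation point is a vertex whose removal disconnects the graph.
Articulation points: [0, 1, 3]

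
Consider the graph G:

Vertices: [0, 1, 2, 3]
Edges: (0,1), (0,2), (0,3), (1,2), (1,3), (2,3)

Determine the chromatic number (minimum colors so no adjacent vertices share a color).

The graph has a maximum clique of size 4 (lower bound on chromatic number).
A valid 4-coloring: {0: 0, 1: 1, 2: 2, 3: 3}.
Chromatic number = 4.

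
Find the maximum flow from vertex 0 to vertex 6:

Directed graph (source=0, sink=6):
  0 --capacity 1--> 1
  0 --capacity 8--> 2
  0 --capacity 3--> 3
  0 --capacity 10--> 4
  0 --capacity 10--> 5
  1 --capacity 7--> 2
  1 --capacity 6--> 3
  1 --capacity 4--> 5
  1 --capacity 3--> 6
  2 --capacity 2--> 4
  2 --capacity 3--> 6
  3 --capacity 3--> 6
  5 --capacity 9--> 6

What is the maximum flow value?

Computing max flow:
  Flow on (0->1): 1/1
  Flow on (0->2): 3/8
  Flow on (0->3): 3/3
  Flow on (0->5): 9/10
  Flow on (1->6): 1/3
  Flow on (2->6): 3/3
  Flow on (3->6): 3/3
  Flow on (5->6): 9/9
Maximum flow = 16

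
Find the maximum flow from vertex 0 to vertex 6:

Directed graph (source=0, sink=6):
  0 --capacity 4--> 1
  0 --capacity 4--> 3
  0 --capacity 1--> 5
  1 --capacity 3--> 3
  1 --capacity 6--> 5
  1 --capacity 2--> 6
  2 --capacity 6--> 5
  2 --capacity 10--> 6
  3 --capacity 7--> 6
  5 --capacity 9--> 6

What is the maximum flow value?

Computing max flow:
  Flow on (0->1): 4/4
  Flow on (0->3): 4/4
  Flow on (0->5): 1/1
  Flow on (1->3): 2/3
  Flow on (1->6): 2/2
  Flow on (3->6): 6/7
  Flow on (5->6): 1/9
Maximum flow = 9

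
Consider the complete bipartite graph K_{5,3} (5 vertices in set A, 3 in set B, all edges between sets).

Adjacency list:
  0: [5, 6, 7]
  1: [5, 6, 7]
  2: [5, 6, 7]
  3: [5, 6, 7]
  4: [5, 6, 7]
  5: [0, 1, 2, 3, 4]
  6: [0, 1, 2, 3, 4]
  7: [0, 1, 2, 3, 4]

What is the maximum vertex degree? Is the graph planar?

Set-A vertices have degree 3; set-B vertices have degree 5. Maximum degree = max(5,3) = 5.
K_{5,3} contains K_{3,3} as a subgraph (since both sides have >= 3 vertices); by Kuratowski's theorem it is not planar.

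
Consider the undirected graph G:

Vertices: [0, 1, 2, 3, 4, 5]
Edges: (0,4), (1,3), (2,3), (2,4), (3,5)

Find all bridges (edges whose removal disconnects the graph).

A bridge is an edge whose removal increases the number of connected components.
Bridges found: (0,4), (1,3), (2,3), (2,4), (3,5)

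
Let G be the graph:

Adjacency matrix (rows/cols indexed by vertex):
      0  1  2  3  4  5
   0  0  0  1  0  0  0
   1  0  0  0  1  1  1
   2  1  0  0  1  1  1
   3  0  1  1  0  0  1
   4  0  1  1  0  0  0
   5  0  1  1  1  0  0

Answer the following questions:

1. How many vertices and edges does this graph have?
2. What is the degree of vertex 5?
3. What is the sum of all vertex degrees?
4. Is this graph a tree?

Count: 6 vertices, 8 edges.
Vertex 5 has neighbors [1, 2, 3], degree = 3.
Handshaking lemma: 2 * 8 = 16.
A tree on 6 vertices has 5 edges. This graph has 8 edges (3 extra). Not a tree.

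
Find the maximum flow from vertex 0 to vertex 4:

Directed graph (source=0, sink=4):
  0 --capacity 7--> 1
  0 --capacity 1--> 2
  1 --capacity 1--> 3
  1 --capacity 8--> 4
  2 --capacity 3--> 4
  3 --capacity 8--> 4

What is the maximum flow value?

Computing max flow:
  Flow on (0->1): 7/7
  Flow on (0->2): 1/1
  Flow on (1->4): 7/8
  Flow on (2->4): 1/3
Maximum flow = 8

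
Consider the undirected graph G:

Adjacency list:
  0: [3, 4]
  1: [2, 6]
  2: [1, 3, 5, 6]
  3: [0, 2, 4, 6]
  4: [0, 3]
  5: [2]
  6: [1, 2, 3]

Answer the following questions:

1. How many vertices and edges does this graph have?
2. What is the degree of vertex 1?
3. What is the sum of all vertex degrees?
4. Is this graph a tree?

Count: 7 vertices, 9 edges.
Vertex 1 has neighbors [2, 6], degree = 2.
Handshaking lemma: 2 * 9 = 18.
A tree on 7 vertices has 6 edges. This graph has 9 edges (3 extra). Not a tree.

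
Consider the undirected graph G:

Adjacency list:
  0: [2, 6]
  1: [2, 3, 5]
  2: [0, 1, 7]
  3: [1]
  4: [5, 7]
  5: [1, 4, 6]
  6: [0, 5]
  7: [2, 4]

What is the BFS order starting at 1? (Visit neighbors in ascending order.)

BFS from vertex 1 (neighbors processed in ascending order):
Visit order: 1, 2, 3, 5, 0, 7, 4, 6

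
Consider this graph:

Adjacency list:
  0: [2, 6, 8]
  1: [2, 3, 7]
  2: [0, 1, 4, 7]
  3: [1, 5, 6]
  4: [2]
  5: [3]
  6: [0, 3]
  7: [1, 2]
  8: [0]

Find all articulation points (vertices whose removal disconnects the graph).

An articulation point is a vertex whose removal disconnects the graph.
Articulation points: [0, 2, 3]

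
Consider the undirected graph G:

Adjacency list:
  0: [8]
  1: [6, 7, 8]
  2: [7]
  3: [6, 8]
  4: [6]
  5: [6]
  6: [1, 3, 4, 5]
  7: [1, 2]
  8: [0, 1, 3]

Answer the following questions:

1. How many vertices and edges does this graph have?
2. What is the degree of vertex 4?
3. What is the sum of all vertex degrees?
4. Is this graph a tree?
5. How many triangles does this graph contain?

Count: 9 vertices, 9 edges.
Vertex 4 has neighbors [6], degree = 1.
Handshaking lemma: 2 * 9 = 18.
A tree on 9 vertices has 8 edges. This graph has 9 edges (1 extra). Not a tree.
Number of triangles = 0.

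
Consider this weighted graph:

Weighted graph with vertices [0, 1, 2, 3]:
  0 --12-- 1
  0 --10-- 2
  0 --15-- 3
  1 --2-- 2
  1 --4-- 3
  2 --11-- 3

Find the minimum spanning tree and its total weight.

Applying Kruskal's algorithm (sort edges by weight, add if no cycle):
  Add (1,2) w=2
  Add (1,3) w=4
  Add (0,2) w=10
  Skip (2,3) w=11 (creates cycle)
  Skip (0,1) w=12 (creates cycle)
  Skip (0,3) w=15 (creates cycle)
MST weight = 16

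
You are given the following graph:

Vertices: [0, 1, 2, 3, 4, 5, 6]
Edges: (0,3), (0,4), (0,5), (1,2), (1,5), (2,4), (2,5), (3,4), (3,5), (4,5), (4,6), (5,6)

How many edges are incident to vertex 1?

Vertex 1 has neighbors [2, 5], so deg(1) = 2.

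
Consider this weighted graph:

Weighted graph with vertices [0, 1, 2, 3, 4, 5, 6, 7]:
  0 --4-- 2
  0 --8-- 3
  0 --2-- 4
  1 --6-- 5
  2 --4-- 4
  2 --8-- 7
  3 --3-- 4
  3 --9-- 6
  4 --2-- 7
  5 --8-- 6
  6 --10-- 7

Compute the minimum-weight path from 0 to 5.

Using Dijkstra's algorithm from vertex 0:
Shortest path: 0 -> 4 -> 7 -> 6 -> 5
Total weight: 2 + 2 + 10 + 8 = 22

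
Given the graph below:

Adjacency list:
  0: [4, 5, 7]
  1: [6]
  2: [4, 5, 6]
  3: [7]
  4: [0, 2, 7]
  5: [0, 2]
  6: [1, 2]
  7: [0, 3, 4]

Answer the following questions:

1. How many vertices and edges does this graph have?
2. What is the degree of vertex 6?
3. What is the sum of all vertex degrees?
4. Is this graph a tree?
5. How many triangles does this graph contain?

Count: 8 vertices, 9 edges.
Vertex 6 has neighbors [1, 2], degree = 2.
Handshaking lemma: 2 * 9 = 18.
A tree on 8 vertices has 7 edges. This graph has 9 edges (2 extra). Not a tree.
Number of triangles = 1.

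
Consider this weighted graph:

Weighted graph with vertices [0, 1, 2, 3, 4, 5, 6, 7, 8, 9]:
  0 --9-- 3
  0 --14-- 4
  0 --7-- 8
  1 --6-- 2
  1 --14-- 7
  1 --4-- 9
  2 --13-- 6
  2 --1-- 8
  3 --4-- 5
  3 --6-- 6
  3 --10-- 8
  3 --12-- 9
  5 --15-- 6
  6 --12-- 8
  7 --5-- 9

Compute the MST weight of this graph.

Applying Kruskal's algorithm (sort edges by weight, add if no cycle):
  Add (2,8) w=1
  Add (1,9) w=4
  Add (3,5) w=4
  Add (7,9) w=5
  Add (1,2) w=6
  Add (3,6) w=6
  Add (0,8) w=7
  Add (0,3) w=9
  Skip (3,8) w=10 (creates cycle)
  Skip (3,9) w=12 (creates cycle)
  Skip (6,8) w=12 (creates cycle)
  Skip (2,6) w=13 (creates cycle)
  Add (0,4) w=14
  Skip (1,7) w=14 (creates cycle)
  Skip (5,6) w=15 (creates cycle)
MST weight = 56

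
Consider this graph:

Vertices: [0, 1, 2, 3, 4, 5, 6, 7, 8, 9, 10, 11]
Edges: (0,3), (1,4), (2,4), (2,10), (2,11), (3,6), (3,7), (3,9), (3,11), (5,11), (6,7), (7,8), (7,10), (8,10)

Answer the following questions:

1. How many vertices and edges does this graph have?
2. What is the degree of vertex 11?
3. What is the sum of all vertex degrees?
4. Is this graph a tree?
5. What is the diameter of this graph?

Count: 12 vertices, 14 edges.
Vertex 11 has neighbors [2, 3, 5], degree = 3.
Handshaking lemma: 2 * 14 = 28.
A tree on 12 vertices has 11 edges. This graph has 14 edges (3 extra). Not a tree.
Diameter (longest shortest path) = 5.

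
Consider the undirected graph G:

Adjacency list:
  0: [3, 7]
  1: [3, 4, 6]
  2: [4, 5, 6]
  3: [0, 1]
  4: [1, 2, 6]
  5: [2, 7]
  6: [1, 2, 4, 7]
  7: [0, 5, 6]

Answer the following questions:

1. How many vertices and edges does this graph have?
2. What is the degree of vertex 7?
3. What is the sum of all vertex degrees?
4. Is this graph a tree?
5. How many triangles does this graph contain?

Count: 8 vertices, 11 edges.
Vertex 7 has neighbors [0, 5, 6], degree = 3.
Handshaking lemma: 2 * 11 = 22.
A tree on 8 vertices has 7 edges. This graph has 11 edges (4 extra). Not a tree.
Number of triangles = 2.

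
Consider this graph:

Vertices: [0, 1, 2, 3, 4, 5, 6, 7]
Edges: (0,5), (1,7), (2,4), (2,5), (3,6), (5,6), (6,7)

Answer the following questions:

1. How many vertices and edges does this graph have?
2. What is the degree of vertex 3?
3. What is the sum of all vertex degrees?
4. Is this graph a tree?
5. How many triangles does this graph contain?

Count: 8 vertices, 7 edges.
Vertex 3 has neighbors [6], degree = 1.
Handshaking lemma: 2 * 7 = 14.
A graph is a tree iff it is connected and has exactly n-1 edges. This graph is connected (all 8 vertices in one component) and has 8-1 = 7 edges. It is a tree.
Number of triangles = 0.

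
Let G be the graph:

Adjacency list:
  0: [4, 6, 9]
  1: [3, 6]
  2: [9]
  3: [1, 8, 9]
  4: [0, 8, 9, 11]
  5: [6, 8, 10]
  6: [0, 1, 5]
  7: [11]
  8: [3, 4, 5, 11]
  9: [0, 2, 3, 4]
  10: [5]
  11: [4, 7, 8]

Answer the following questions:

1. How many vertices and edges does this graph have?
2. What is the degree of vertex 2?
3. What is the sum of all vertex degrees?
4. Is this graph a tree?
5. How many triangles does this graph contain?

Count: 12 vertices, 16 edges.
Vertex 2 has neighbors [9], degree = 1.
Handshaking lemma: 2 * 16 = 32.
A tree on 12 vertices has 11 edges. This graph has 16 edges (5 extra). Not a tree.
Number of triangles = 2.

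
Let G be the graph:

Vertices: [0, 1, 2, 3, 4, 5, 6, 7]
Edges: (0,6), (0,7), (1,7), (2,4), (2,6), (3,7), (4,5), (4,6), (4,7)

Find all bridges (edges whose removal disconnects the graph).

A bridge is an edge whose removal increases the number of connected components.
Bridges found: (1,7), (3,7), (4,5)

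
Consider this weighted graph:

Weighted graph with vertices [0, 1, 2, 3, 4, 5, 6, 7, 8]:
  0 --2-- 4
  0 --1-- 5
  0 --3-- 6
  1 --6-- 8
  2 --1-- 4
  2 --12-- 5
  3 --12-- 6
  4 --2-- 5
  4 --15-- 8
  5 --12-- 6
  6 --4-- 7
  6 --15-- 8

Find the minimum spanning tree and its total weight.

Applying Kruskal's algorithm (sort edges by weight, add if no cycle):
  Add (0,5) w=1
  Add (2,4) w=1
  Add (0,4) w=2
  Skip (4,5) w=2 (creates cycle)
  Add (0,6) w=3
  Add (6,7) w=4
  Add (1,8) w=6
  Skip (2,5) w=12 (creates cycle)
  Add (3,6) w=12
  Skip (5,6) w=12 (creates cycle)
  Add (4,8) w=15
  Skip (6,8) w=15 (creates cycle)
MST weight = 44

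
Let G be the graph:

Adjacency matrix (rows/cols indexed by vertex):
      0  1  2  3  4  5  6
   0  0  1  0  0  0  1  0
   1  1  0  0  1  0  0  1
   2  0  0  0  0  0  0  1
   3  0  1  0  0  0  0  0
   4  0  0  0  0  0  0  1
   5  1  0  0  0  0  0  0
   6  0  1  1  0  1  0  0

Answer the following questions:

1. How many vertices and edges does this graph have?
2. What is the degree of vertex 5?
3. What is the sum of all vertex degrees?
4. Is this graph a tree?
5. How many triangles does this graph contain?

Count: 7 vertices, 6 edges.
Vertex 5 has neighbors [0], degree = 1.
Handshaking lemma: 2 * 6 = 12.
A graph is a tree iff it is connected and has exactly n-1 edges. This graph is connected (all 7 vertices in one component) and has 7-1 = 6 edges. It is a tree.
Number of triangles = 0.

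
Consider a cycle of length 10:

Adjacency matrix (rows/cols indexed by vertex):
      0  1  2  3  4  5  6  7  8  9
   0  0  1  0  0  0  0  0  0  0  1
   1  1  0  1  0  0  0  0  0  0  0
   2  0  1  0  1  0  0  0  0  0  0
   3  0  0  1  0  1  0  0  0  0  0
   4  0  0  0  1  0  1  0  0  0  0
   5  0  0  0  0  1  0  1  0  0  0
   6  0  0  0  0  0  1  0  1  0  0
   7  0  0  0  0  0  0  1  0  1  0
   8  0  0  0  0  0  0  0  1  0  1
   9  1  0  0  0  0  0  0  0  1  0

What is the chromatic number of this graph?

This is an even cycle (C_10). Even cycles are bipartite.
Chromatic number = 2.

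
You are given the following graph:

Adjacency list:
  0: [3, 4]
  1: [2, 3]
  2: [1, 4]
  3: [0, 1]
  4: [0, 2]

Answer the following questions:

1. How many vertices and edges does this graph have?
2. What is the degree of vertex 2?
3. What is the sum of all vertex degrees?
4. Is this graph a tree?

Count: 5 vertices, 5 edges.
Vertex 2 has neighbors [1, 4], degree = 2.
Handshaking lemma: 2 * 5 = 10.
A tree on 5 vertices has 4 edges. This graph has 5 edges (1 extra). Not a tree.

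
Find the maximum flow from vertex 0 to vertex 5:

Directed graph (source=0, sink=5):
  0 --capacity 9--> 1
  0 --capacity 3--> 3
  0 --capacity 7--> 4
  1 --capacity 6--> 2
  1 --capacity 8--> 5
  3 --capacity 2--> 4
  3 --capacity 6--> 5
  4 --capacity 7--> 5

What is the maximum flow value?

Computing max flow:
  Flow on (0->1): 8/9
  Flow on (0->3): 3/3
  Flow on (0->4): 7/7
  Flow on (1->5): 8/8
  Flow on (3->5): 3/6
  Flow on (4->5): 7/7
Maximum flow = 18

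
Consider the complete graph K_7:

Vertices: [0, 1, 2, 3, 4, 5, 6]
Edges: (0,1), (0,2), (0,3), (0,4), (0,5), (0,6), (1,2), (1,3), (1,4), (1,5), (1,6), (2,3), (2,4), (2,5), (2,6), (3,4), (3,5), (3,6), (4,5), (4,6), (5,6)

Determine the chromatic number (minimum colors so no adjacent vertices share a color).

In K_7, every vertex is adjacent to every other vertex.
Each vertex needs a unique color.
Chromatic number = 7.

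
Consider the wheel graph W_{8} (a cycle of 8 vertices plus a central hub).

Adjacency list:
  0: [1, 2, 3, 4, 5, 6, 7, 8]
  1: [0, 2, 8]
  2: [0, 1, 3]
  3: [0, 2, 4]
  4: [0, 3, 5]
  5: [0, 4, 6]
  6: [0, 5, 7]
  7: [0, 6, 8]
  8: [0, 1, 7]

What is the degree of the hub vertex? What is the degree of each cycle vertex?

The hub connects to all 8 cycle vertices, so deg(hub) = 8.
Each cycle vertex connects to 2 neighbors on the cycle plus the hub, so deg(cycle vertex) = 3.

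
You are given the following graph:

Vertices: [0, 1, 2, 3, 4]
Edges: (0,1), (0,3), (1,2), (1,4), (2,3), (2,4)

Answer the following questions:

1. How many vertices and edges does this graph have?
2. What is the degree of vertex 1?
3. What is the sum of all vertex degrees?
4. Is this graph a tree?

Count: 5 vertices, 6 edges.
Vertex 1 has neighbors [0, 2, 4], degree = 3.
Handshaking lemma: 2 * 6 = 12.
A tree on 5 vertices has 4 edges. This graph has 6 edges (2 extra). Not a tree.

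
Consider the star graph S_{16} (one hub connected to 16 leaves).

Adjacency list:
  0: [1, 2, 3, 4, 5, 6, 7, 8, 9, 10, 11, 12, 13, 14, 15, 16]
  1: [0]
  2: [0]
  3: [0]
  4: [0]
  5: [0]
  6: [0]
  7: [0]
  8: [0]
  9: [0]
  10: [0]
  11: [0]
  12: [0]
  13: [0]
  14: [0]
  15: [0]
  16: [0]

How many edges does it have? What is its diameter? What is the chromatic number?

Star graph S_{16}: the hub connects to all 16 leaves.
Edges = 16.
Diameter = 2 (any leaf to hub is 1, leaf to leaf through hub is 2).
Star graphs are bipartite (hub vs leaves), so chromatic number = 2.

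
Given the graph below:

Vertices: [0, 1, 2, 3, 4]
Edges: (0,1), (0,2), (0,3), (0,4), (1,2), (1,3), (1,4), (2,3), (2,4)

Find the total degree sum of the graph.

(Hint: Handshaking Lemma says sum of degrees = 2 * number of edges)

Count edges: 9 edges.
By Handshaking Lemma: sum of degrees = 2 * 9 = 18.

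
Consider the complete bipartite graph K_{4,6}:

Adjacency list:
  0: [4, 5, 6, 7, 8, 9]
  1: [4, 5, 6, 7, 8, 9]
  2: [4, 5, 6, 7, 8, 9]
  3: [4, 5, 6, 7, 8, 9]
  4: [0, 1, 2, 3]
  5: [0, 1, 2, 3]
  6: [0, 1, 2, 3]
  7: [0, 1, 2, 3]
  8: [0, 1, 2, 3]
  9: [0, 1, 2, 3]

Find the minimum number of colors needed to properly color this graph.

K_{4,6} is bipartite: vertices split into two independent sets of size 4 and 6.
Color one set 0, the other 1. No adjacent vertices share a color.
Chromatic number = 2.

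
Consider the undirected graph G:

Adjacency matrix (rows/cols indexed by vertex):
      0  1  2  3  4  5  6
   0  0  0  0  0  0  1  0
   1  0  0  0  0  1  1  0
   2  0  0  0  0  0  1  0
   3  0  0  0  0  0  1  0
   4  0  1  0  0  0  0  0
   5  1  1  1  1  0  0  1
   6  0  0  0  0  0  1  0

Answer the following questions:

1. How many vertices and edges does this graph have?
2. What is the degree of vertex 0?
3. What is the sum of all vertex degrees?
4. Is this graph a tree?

Count: 7 vertices, 6 edges.
Vertex 0 has neighbors [5], degree = 1.
Handshaking lemma: 2 * 6 = 12.
A graph is a tree iff it is connected and has exactly n-1 edges. This graph is connected (all 7 vertices in one component) and has 7-1 = 6 edges. It is a tree.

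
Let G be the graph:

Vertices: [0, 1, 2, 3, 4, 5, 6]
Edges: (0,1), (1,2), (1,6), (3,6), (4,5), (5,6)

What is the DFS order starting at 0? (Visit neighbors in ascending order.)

DFS from vertex 0 (neighbors processed in ascending order):
Visit order: 0, 1, 2, 6, 3, 5, 4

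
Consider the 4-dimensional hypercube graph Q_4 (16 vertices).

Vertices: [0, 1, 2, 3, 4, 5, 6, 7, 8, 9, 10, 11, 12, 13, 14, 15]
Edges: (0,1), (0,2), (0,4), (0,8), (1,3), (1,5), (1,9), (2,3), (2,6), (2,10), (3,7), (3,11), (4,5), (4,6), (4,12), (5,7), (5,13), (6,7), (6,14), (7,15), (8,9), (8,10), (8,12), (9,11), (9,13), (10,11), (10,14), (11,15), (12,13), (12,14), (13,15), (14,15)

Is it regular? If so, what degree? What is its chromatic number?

In Q_4, every vertex has exactly 4 neighbors (flip one of 4 bits), so it is 4-regular.
Q_4 is bipartite (partition by bit-parity), so chromatic number = 2.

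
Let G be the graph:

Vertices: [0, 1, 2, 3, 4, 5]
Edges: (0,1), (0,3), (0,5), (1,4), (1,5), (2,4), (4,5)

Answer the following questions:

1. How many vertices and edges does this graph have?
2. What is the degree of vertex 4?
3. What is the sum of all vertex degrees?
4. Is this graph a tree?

Count: 6 vertices, 7 edges.
Vertex 4 has neighbors [1, 2, 5], degree = 3.
Handshaking lemma: 2 * 7 = 14.
A tree on 6 vertices has 5 edges. This graph has 7 edges (2 extra). Not a tree.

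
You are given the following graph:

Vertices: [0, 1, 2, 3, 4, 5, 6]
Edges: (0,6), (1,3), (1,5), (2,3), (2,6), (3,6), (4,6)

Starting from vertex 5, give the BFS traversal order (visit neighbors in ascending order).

BFS from vertex 5 (neighbors processed in ascending order):
Visit order: 5, 1, 3, 2, 6, 0, 4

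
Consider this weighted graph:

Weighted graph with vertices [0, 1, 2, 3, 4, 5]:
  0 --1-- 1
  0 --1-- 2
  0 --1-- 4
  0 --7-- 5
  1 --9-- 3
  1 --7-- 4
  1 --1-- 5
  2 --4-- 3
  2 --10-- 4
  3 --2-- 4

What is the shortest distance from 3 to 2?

Using Dijkstra's algorithm from vertex 3:
Shortest path: 3 -> 2
Total weight: 4 = 4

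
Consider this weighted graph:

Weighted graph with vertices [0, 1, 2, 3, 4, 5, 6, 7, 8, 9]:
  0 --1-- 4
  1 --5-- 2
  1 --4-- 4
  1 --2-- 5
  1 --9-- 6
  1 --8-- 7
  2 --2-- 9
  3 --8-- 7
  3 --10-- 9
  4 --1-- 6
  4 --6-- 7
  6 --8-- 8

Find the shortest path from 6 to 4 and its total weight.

Using Dijkstra's algorithm from vertex 6:
Shortest path: 6 -> 4
Total weight: 1 = 1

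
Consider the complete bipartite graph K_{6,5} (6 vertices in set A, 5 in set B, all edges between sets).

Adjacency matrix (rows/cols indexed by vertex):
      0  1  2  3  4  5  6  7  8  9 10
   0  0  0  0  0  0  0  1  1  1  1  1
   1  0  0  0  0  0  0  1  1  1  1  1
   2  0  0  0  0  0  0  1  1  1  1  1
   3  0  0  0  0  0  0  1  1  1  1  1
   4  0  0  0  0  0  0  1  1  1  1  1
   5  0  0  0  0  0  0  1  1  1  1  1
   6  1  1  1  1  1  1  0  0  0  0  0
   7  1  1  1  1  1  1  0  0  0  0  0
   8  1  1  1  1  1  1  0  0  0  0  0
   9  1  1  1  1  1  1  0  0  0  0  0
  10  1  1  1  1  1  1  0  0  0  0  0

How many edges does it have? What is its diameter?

K_{6,5} has 6 * 5 = 30 edges.
Any vertex reaches any opposite-side vertex in 1 step; same-side vertices reach in 2 steps via any opposite-side vertex.
Diameter = 2.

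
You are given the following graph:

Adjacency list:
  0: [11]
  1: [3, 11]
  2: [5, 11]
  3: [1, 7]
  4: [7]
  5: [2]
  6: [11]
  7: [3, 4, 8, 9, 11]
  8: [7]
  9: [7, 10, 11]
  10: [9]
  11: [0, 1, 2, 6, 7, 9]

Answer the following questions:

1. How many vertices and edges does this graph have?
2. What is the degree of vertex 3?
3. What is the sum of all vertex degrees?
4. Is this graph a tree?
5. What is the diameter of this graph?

Count: 12 vertices, 13 edges.
Vertex 3 has neighbors [1, 7], degree = 2.
Handshaking lemma: 2 * 13 = 26.
A tree on 12 vertices has 11 edges. This graph has 13 edges (2 extra). Not a tree.
Diameter (longest shortest path) = 4.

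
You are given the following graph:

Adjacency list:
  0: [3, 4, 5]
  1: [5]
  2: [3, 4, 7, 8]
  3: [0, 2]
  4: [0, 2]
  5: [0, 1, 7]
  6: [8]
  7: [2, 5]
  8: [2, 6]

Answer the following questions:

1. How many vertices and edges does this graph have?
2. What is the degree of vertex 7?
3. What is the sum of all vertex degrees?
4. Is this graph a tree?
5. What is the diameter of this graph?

Count: 9 vertices, 10 edges.
Vertex 7 has neighbors [2, 5], degree = 2.
Handshaking lemma: 2 * 10 = 20.
A tree on 9 vertices has 8 edges. This graph has 10 edges (2 extra). Not a tree.
Diameter (longest shortest path) = 5.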